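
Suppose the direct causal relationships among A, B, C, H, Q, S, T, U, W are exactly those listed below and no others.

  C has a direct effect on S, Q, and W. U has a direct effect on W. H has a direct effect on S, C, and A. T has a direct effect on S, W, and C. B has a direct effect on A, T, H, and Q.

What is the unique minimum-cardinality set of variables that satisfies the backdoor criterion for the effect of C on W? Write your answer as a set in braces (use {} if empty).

{T}

Variables eligible for adjustment (non-descendants of C, excluding C and W): {A, B, H, T, U}.
Backdoor paths from C to W:
  P1: C <- H <- B -> T -> W
  P2: C <- H -> A <- B -> T -> W
  P3: C <- H -> S <- T -> W
  P4: C <- T -> W
The empty set is not sufficient: P1 (C <- H <- B -> T -> W) has no collider blocking it and no conditioned non-collider, so it is open.
Try {T}:
  P1: blocked at chain node T ∈ conditioning set.
  P2: blocked at collider A (neither it nor any descendant is in the conditioning set).
  P3: blocked at collider S (neither it nor any descendant is in the conditioning set).
  P4: blocked at fork node T ∈ conditioning set.
{T} contains no descendant of C and blocks every backdoor path.
No other singleton works — e.g. {U} leaves P1 open — so {T} is the unique smallest valid adjustment set.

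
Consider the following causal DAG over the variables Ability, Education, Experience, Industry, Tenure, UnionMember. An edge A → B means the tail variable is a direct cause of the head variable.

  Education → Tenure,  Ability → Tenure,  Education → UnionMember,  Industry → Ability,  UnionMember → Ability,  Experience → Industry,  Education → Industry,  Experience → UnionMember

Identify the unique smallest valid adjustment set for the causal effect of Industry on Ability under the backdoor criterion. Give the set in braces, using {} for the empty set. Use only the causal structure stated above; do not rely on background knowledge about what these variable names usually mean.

{UnionMember}

Variables eligible for adjustment (non-descendants of Industry, excluding Industry and Ability): {Education, Experience, UnionMember}.
Backdoor paths from Industry to Ability:
  P1: Industry <- Experience -> UnionMember <- Education -> Tenure <- Ability
  P2: Industry <- Experience -> UnionMember -> Ability
  P3: Industry <- Education -> UnionMember -> Ability
  P4: Industry <- Education -> Tenure <- Ability
The empty set is not sufficient: P2 (Industry <- Experience -> UnionMember -> Ability) has no collider blocking it and no conditioned non-collider, so it is open.
Try {UnionMember}:
  P1: blocked at collider Tenure (neither it nor any descendant is in the conditioning set).
  P2: blocked at chain node UnionMember ∈ conditioning set.
  P3: blocked at chain node UnionMember ∈ conditioning set.
  P4: blocked at collider Tenure (neither it nor any descendant is in the conditioning set).
{UnionMember} contains no descendant of Industry and blocks every backdoor path.
No other singleton works — e.g. {Experience} leaves P3 open — so {UnionMember} is the unique smallest valid adjustment set.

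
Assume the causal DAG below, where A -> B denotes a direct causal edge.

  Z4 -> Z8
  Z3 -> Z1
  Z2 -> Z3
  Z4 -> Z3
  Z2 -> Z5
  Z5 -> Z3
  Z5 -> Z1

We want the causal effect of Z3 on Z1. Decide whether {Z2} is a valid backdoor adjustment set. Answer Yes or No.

No

Backdoor paths from Z3 to Z1 (paths whose first edge points into Z3):
  P1: Z3 <- Z2 -> Z5 -> Z1
  P2: Z3 <- Z5 -> Z1
Condition 1 (no descendant of Z3 in the set): holds — descendants of Z3 are {Z1}; none are in {Z2}.
Condition 2 (every backdoor path blocked by {Z2}):
  P1: blocked at fork node Z2 ∈ conditioning set.
  P2: open — no interior node is in the conditioning set.
{Z2} does not satisfy the backdoor criterion.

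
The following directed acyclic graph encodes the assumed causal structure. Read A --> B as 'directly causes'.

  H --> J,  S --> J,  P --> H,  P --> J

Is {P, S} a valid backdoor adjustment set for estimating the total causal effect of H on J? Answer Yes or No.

Yes

Backdoor paths from H to J (paths whose first edge points into H):
  P1: H <- P -> J
Condition 1 (no descendant of H in the set): holds — descendants of H are {J}; none are in {P, S}.
Condition 2 (every backdoor path blocked by {P, S}):
  P1: blocked at fork node P ∈ conditioning set.
{P, S} satisfies the backdoor criterion.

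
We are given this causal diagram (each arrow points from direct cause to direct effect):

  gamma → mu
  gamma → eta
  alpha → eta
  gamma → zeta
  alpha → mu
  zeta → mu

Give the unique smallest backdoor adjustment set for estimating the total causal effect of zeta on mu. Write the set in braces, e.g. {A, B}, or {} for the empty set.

Variables eligible for adjustment (non-descendants of zeta, excluding zeta and mu): {alpha, eta, gamma}.
Backdoor paths from zeta to mu:
  P1: zeta <- gamma -> mu
  P2: zeta <- gamma -> eta <- alpha -> mu
The empty set is not sufficient: P1 (zeta <- gamma -> mu) has no collider blocking it and no conditioned non-collider, so it is open.
Try {gamma}:
  P1: blocked at fork node gamma ∈ conditioning set.
  P2: blocked at fork node gamma ∈ conditioning set.
{gamma} contains no descendant of zeta and blocks every backdoor path.
No other singleton works — e.g. {alpha} leaves P1 open — so {gamma} is the unique smallest valid adjustment set.

{gamma}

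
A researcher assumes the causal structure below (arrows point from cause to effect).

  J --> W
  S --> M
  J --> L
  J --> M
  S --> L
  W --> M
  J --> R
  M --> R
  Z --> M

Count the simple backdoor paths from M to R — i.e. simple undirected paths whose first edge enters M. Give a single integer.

A backdoor path from M to R is any simple undirected path whose first edge points into M (i.e. leaves M via a parent).
Parents of M: {J, S, W, Z}.
Enumerating:
  P1: M <- J -> R
  P2: M <- W <- J -> R
  P3: M <- S -> L <- J -> R
That exhausts the simple backdoor paths. Count: 3.

3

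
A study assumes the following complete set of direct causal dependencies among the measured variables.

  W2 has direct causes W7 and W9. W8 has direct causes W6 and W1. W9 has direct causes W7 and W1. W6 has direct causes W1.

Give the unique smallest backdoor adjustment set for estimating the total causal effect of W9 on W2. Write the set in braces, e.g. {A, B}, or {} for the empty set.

{W7}

Variables eligible for adjustment (non-descendants of W9, excluding W9 and W2): {W1, W6, W7, W8}.
Backdoor paths from W9 to W2:
  P1: W9 <- W7 -> W2
The empty set is not sufficient: P1 (W9 <- W7 -> W2) has no collider blocking it and no conditioned non-collider, so it is open.
Try {W7}:
  P1: blocked at fork node W7 ∈ conditioning set.
{W7} contains no descendant of W9 and blocks every backdoor path.
No other singleton works — e.g. {W1} leaves P1 open — so {W7} is the unique smallest valid adjustment set.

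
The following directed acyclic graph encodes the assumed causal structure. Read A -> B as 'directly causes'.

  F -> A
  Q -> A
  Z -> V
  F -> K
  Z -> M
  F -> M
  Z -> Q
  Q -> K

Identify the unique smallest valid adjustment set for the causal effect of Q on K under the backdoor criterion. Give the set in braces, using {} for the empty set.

{}

Variables eligible for adjustment (non-descendants of Q, excluding Q and K): {F, M, V, Z}.
Backdoor paths from Q to K:
  P1: Q <- Z -> M <- F -> K
Each backdoor path contains an unconditioned collider, so every path is already blocked with the empty conditioning set:
  P1: blocked at collider M (neither it nor any descendant is in the conditioning set).
The empty set is therefore the unique smallest valid set.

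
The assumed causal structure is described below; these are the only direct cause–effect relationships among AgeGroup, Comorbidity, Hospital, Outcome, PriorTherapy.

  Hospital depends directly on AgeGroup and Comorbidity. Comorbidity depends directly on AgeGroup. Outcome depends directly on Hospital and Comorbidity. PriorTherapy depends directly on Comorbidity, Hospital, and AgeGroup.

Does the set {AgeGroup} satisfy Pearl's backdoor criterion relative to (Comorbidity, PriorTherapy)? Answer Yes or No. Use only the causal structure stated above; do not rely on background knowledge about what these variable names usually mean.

Yes

Backdoor paths from Comorbidity to PriorTherapy (paths whose first edge points into Comorbidity):
  P1: Comorbidity <- AgeGroup -> Hospital -> PriorTherapy
  P2: Comorbidity <- AgeGroup -> PriorTherapy
Condition 1 (no descendant of Comorbidity in the set): holds — descendants of Comorbidity are {Hospital, Outcome, PriorTherapy}; none are in {AgeGroup}.
Condition 2 (every backdoor path blocked by {AgeGroup}):
  P1: blocked at fork node AgeGroup ∈ conditioning set.
  P2: blocked at fork node AgeGroup ∈ conditioning set.
{AgeGroup} satisfies the backdoor criterion.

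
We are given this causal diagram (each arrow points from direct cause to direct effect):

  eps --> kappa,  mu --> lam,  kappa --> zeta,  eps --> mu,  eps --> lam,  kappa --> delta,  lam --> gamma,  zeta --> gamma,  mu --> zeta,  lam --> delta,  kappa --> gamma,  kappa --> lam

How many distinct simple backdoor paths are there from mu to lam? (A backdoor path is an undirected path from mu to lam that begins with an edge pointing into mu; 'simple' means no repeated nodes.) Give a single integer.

5

A backdoor path from mu to lam is any simple undirected path whose first edge points into mu (i.e. leaves mu via a parent).
Parents of mu: {eps}.
Enumerating:
  P1: mu <- eps -> kappa -> zeta -> gamma <- lam
  P2: mu <- eps -> kappa -> lam
  P3: mu <- eps -> kappa -> delta <- lam
  P4: mu <- eps -> kappa -> gamma <- lam
  P5: mu <- eps -> lam
That exhausts the simple backdoor paths. Count: 5.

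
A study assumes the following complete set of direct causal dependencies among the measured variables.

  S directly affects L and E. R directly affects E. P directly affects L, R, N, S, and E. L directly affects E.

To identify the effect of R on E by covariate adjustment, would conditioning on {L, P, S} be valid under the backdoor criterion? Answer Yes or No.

Backdoor paths from R to E (paths whose first edge points into R):
  P1: R <- P -> S -> L -> E
  P2: R <- P -> S -> E
  P3: R <- P -> L <- S -> E
  P4: R <- P -> L -> E
  P5: R <- P -> E
Condition 1 (no descendant of R in the set): holds — descendants of R are {E}; none are in {L, P, S}.
Condition 2 (every backdoor path blocked by {L, P, S}):
  P1: blocked at fork node P ∈ conditioning set.
  P2: blocked at fork node P ∈ conditioning set.
  P3: blocked at fork node P ∈ conditioning set.
  P4: blocked at fork node P ∈ conditioning set.
  P5: blocked at fork node P ∈ conditioning set.
{L, P, S} satisfies the backdoor criterion.

Yes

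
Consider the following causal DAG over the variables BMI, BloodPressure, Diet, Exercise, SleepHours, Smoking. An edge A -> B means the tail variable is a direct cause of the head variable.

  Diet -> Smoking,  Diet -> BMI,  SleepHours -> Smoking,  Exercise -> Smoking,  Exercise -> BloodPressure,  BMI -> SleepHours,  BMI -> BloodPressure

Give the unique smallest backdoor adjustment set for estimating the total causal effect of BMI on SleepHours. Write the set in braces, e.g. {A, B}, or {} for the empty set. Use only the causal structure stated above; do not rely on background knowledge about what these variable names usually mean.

Variables eligible for adjustment (non-descendants of BMI, excluding BMI and SleepHours): {Diet, Exercise}.
Backdoor paths from BMI to SleepHours:
  P1: BMI <- Diet -> Smoking <- SleepHours
Each backdoor path contains an unconditioned collider, so every path is already blocked with the empty conditioning set:
  P1: blocked at collider Smoking (neither it nor any descendant is in the conditioning set).
The empty set is therefore the unique smallest valid set.

{}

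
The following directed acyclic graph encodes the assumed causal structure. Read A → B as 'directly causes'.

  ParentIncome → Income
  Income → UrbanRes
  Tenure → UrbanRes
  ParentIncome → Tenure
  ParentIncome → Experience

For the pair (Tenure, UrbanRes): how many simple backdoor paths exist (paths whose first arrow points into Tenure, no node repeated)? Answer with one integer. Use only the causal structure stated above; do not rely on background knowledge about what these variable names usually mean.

A backdoor path from Tenure to UrbanRes is any simple undirected path whose first edge points into Tenure (i.e. leaves Tenure via a parent).
Parents of Tenure: {ParentIncome}.
Enumerating:
  P1: Tenure <- ParentIncome -> Income -> UrbanRes
That exhausts the simple backdoor paths. Count: 1.

1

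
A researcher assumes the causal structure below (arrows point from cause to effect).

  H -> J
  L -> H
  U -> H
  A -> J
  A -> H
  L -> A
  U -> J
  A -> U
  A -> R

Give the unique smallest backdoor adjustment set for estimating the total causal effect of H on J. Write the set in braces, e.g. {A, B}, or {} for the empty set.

Variables eligible for adjustment (non-descendants of H, excluding H and J): {A, L, R, U}.
Backdoor paths from H to J:
  P1: H <- L -> A -> U -> J
  P2: H <- L -> A -> J
  P3: H <- A -> U -> J
  P4: H <- A -> J
  P5: H <- U <- A -> J
  P6: H <- U -> J
The empty set is not sufficient: P1 (H <- L -> A -> U -> J) has no collider blocking it and no conditioned non-collider, so it is open.
Try {A, U}:
  P1: blocked at chain node A ∈ conditioning set.
  P2: blocked at chain node A ∈ conditioning set.
  P3: blocked at fork node A ∈ conditioning set.
  P4: blocked at fork node A ∈ conditioning set.
  P5: blocked at chain node U ∈ conditioning set.
  P6: blocked at fork node U ∈ conditioning set.
{A, U} contains no descendant of H and blocks every backdoor path.
Every element of {A, U} is needed (dropping A leaves P2 open; dropping U leaves P6 open), so no proper subset is valid.
Among all size-2 subsets of the eligible variables, only {A, U} blocks every backdoor path, so it is the unique smallest valid adjustment set.

{A, U}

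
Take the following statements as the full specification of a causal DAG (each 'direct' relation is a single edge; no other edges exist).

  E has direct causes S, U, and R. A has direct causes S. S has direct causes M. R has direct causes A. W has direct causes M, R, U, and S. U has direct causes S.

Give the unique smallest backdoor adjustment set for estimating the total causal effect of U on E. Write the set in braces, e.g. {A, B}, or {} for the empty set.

Variables eligible for adjustment (non-descendants of U, excluding U and E): {A, M, R, S}.
Backdoor paths from U to E:
  P1: U <- S <- M -> W <- R -> E
  P2: U <- S -> A -> R -> E
  P3: U <- S -> E
  P4: U <- S -> W <- R -> E
The empty set is not sufficient: P2 (U <- S -> A -> R -> E) has no collider blocking it and no conditioned non-collider, so it is open.
Try {S}:
  P1: blocked at chain node S ∈ conditioning set.
  P2: blocked at fork node S ∈ conditioning set.
  P3: blocked at fork node S ∈ conditioning set.
  P4: blocked at fork node S ∈ conditioning set.
{S} contains no descendant of U and blocks every backdoor path.
No other singleton works — e.g. {M} leaves P2 open — so {S} is the unique smallest valid adjustment set.

{S}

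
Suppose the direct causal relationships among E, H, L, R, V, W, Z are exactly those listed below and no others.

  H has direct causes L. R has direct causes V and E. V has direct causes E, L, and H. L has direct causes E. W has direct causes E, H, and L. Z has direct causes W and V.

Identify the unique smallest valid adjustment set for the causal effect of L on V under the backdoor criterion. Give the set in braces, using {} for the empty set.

{E}

Variables eligible for adjustment (non-descendants of L, excluding L and V): {E}.
Backdoor paths from L to V:
  P1: L <- E -> V
  P2: L <- E -> W <- H -> V
  P3: L <- E -> W -> Z <- V
  P4: L <- E -> R <- V
The empty set is not sufficient: P1 (L <- E -> V) has no collider blocking it and no conditioned non-collider, so it is open.
Try {E}:
  P1: blocked at fork node E ∈ conditioning set.
  P2: blocked at fork node E ∈ conditioning set.
  P3: blocked at fork node E ∈ conditioning set.
  P4: blocked at fork node E ∈ conditioning set.
{E} contains no descendant of L and blocks every backdoor path.
{E} is the unique smallest valid adjustment set.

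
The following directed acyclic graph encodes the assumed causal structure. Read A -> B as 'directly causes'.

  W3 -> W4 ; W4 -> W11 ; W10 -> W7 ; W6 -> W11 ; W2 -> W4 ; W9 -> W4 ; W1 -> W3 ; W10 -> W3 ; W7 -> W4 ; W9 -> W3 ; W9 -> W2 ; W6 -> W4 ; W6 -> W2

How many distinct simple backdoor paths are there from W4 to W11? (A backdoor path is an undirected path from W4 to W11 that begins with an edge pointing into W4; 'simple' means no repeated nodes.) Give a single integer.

5

A backdoor path from W4 to W11 is any simple undirected path whose first edge points into W4 (i.e. leaves W4 via a parent).
Parents of W4: {W2, W3, W6, W7, W9}.
Enumerating:
  P1: W4 <- W9 -> W2 <- W6 -> W11
  P2: W4 <- W6 -> W11
  P3: W4 <- W2 <- W6 -> W11
  P4: W4 <- W7 <- W10 -> W3 <- W9 -> W2 <- W6 -> W11
  P5: W4 <- W3 <- W9 -> W2 <- W6 -> W11
That exhausts the simple backdoor paths. Count: 5.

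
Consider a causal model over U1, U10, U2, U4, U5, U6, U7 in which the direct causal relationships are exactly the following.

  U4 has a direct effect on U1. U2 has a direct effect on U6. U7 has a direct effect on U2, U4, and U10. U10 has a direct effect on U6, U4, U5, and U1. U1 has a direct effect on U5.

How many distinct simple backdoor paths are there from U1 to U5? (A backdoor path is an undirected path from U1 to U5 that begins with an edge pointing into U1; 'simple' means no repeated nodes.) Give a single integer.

4

A backdoor path from U1 to U5 is any simple undirected path whose first edge points into U1 (i.e. leaves U1 via a parent).
Parents of U1: {U10, U4}.
Enumerating:
  P1: U1 <- U10 -> U5
  P2: U1 <- U4 <- U7 -> U10 -> U5
  P3: U1 <- U4 <- U7 -> U2 -> U6 <- U10 -> U5
  P4: U1 <- U4 <- U10 -> U5
That exhausts the simple backdoor paths. Count: 4.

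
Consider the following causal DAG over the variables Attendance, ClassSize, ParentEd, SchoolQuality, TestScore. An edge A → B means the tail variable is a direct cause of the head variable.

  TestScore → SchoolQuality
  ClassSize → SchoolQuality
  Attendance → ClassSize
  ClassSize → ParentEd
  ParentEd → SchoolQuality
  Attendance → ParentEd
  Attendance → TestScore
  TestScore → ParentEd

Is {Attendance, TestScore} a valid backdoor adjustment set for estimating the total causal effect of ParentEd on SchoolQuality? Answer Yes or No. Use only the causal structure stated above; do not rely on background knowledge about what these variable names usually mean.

No

Backdoor paths from ParentEd to SchoolQuality (paths whose first edge points into ParentEd):
  P1: ParentEd <- Attendance -> TestScore -> SchoolQuality
  P2: ParentEd <- Attendance -> ClassSize -> SchoolQuality
  P3: ParentEd <- TestScore <- Attendance -> ClassSize -> SchoolQuality
  P4: ParentEd <- TestScore -> SchoolQuality
  P5: ParentEd <- ClassSize <- Attendance -> TestScore -> SchoolQuality
  P6: ParentEd <- ClassSize -> SchoolQuality
Condition 1 (no descendant of ParentEd in the set): holds — descendants of ParentEd are {SchoolQuality}; none are in {Attendance, TestScore}.
Condition 2 (every backdoor path blocked by {Attendance, TestScore}):
  P1: blocked at fork node Attendance ∈ conditioning set.
  P2: blocked at fork node Attendance ∈ conditioning set.
  P3: blocked at chain node TestScore ∈ conditioning set.
  P4: blocked at fork node TestScore ∈ conditioning set.
  P5: blocked at fork node Attendance ∈ conditioning set.
  P6: open — no interior node is in the conditioning set.
{Attendance, TestScore} does not satisfy the backdoor criterion.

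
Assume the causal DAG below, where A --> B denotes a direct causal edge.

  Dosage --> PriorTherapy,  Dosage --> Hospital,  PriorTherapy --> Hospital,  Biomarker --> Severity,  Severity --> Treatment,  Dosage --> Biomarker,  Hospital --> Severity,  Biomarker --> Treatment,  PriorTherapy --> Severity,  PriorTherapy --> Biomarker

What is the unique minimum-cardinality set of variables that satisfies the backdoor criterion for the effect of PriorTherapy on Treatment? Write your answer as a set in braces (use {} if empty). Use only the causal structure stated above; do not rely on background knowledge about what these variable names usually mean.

{Dosage}

Variables eligible for adjustment (non-descendants of PriorTherapy, excluding PriorTherapy and Treatment): {Dosage}.
Backdoor paths from PriorTherapy to Treatment:
  P1: PriorTherapy <- Dosage -> Hospital -> Severity <- Biomarker -> Treatment
  P2: PriorTherapy <- Dosage -> Hospital -> Severity -> Treatment
  P3: PriorTherapy <- Dosage -> Biomarker -> Severity -> Treatment
  P4: PriorTherapy <- Dosage -> Biomarker -> Treatment
The empty set is not sufficient: P2 (PriorTherapy <- Dosage -> Hospital -> Severity -> Treatment) has no collider blocking it and no conditioned non-collider, so it is open.
Try {Dosage}:
  P1: blocked at fork node Dosage ∈ conditioning set.
  P2: blocked at fork node Dosage ∈ conditioning set.
  P3: blocked at fork node Dosage ∈ conditioning set.
  P4: blocked at fork node Dosage ∈ conditioning set.
{Dosage} contains no descendant of PriorTherapy and blocks every backdoor path.
{Dosage} is the unique smallest valid adjustment set.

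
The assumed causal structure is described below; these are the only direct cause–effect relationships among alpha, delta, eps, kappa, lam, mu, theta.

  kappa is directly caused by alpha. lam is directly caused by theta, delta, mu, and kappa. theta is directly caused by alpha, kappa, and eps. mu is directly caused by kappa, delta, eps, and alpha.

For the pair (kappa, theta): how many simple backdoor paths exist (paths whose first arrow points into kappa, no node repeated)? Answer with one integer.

4

A backdoor path from kappa to theta is any simple undirected path whose first edge points into kappa (i.e. leaves kappa via a parent).
Parents of kappa: {alpha}.
Enumerating:
  P1: kappa <- alpha -> theta
  P2: kappa <- alpha -> mu <- delta -> lam <- theta
  P3: kappa <- alpha -> mu <- eps -> theta
  P4: kappa <- alpha -> mu -> lam <- theta
That exhausts the simple backdoor paths. Count: 4.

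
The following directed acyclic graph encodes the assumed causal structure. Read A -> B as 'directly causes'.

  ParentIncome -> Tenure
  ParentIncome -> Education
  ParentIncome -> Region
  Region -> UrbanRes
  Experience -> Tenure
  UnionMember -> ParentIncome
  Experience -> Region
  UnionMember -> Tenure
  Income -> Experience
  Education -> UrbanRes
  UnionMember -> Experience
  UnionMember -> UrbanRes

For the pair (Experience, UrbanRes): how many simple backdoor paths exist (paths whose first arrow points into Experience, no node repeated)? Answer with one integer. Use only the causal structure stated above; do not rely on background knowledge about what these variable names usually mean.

5

A backdoor path from Experience to UrbanRes is any simple undirected path whose first edge points into Experience (i.e. leaves Experience via a parent).
Parents of Experience: {Income, UnionMember}.
Enumerating:
  P1: Experience <- UnionMember -> ParentIncome -> Education -> UrbanRes
  P2: Experience <- UnionMember -> ParentIncome -> Region -> UrbanRes
  P3: Experience <- UnionMember -> Tenure <- ParentIncome -> Education -> UrbanRes
  P4: Experience <- UnionMember -> Tenure <- ParentIncome -> Region -> UrbanRes
  P5: Experience <- UnionMember -> UrbanRes
That exhausts the simple backdoor paths. Count: 5.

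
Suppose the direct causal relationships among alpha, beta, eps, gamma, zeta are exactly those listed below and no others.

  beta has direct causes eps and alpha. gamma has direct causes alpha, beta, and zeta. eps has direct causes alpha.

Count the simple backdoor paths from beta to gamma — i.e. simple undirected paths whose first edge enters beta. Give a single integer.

A backdoor path from beta to gamma is any simple undirected path whose first edge points into beta (i.e. leaves beta via a parent).
Parents of beta: {alpha, eps}.
Enumerating:
  P1: beta <- alpha -> gamma
  P2: beta <- eps <- alpha -> gamma
That exhausts the simple backdoor paths. Count: 2.

2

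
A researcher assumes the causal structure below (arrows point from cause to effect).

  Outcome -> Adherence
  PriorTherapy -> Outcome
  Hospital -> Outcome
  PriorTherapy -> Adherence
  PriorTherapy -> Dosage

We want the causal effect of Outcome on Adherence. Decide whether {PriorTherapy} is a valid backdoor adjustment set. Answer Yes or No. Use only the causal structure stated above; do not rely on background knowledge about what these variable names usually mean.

Backdoor paths from Outcome to Adherence (paths whose first edge points into Outcome):
  P1: Outcome <- PriorTherapy -> Adherence
Condition 1 (no descendant of Outcome in the set): holds — descendants of Outcome are {Adherence}; none are in {PriorTherapy}.
Condition 2 (every backdoor path blocked by {PriorTherapy}):
  P1: blocked at fork node PriorTherapy ∈ conditioning set.
{PriorTherapy} satisfies the backdoor criterion.

Yes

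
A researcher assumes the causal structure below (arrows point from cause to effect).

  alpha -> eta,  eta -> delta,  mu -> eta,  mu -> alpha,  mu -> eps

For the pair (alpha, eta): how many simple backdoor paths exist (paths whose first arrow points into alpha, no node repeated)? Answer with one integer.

A backdoor path from alpha to eta is any simple undirected path whose first edge points into alpha (i.e. leaves alpha via a parent).
Parents of alpha: {mu}.
Enumerating:
  P1: alpha <- mu -> eta
That exhausts the simple backdoor paths. Count: 1.

1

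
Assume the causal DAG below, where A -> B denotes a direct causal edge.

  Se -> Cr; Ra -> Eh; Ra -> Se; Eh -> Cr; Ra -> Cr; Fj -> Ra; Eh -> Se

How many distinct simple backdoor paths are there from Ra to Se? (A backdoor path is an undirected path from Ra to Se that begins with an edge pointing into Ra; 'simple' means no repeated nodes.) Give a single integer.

A backdoor path from Ra to Se is any simple undirected path whose first edge points into Ra (i.e. leaves Ra via a parent).
Parents of Ra: {Fj}.
No simple path from any parent of Ra reaches Se without revisiting Ra, so there are no backdoor paths.

0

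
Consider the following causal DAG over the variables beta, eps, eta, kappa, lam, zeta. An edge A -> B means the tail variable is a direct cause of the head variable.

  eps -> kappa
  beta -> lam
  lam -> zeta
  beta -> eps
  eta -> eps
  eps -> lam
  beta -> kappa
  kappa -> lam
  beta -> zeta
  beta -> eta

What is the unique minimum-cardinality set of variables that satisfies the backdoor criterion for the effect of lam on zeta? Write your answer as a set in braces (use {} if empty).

{beta}

Variables eligible for adjustment (non-descendants of lam, excluding lam and zeta): {beta, eps, eta, kappa}.
Backdoor paths from lam to zeta:
  P1: lam <- beta -> zeta
  P2: lam <- eps <- beta -> zeta
  P3: lam <- eps <- eta <- beta -> zeta
  P4: lam <- eps -> kappa <- beta -> zeta
  P5: lam <- kappa <- beta -> zeta
  P6: lam <- kappa <- eps <- beta -> zeta
  P7: lam <- kappa <- eps <- eta <- beta -> zeta
The empty set is not sufficient: P1 (lam <- beta -> zeta) has no collider blocking it and no conditioned non-collider, so it is open.
Try {beta}:
  P1: blocked at fork node beta ∈ conditioning set.
  P2: blocked at fork node beta ∈ conditioning set.
  P3: blocked at fork node beta ∈ conditioning set.
  P4: blocked at collider kappa (neither it nor any descendant is in the conditioning set).
  P5: blocked at fork node beta ∈ conditioning set.
  P6: blocked at fork node beta ∈ conditioning set.
  P7: blocked at fork node beta ∈ conditioning set.
{beta} contains no descendant of lam and blocks every backdoor path.
No other singleton works — e.g. {eta} leaves P1 open — so {beta} is the unique smallest valid adjustment set.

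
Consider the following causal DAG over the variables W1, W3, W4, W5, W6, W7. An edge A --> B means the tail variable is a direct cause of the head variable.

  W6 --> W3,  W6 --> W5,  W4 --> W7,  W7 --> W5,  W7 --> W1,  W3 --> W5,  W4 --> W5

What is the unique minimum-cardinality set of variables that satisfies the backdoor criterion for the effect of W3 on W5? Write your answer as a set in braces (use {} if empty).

{W6}

Variables eligible for adjustment (non-descendants of W3, excluding W3 and W5): {W1, W4, W6, W7}.
Backdoor paths from W3 to W5:
  P1: W3 <- W6 -> W5
The empty set is not sufficient: P1 (W3 <- W6 -> W5) has no collider blocking it and no conditioned non-collider, so it is open.
Try {W6}:
  P1: blocked at fork node W6 ∈ conditioning set.
{W6} contains no descendant of W3 and blocks every backdoor path.
No other singleton works — e.g. {W4} leaves P1 open — so {W6} is the unique smallest valid adjustment set.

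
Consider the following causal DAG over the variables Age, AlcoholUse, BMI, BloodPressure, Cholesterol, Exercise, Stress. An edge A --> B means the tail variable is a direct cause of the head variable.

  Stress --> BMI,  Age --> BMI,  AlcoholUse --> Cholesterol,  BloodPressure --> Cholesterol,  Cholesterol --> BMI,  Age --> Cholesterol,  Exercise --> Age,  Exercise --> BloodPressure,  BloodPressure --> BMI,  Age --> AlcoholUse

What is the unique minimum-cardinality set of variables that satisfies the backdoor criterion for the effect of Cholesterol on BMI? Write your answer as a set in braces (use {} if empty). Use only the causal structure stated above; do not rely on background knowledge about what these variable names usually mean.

{Age, BloodPressure}

Variables eligible for adjustment (non-descendants of Cholesterol, excluding Cholesterol and BMI): {Age, AlcoholUse, BloodPressure, Exercise, Stress}.
Backdoor paths from Cholesterol to BMI:
  P1: Cholesterol <- Age <- Exercise -> BloodPressure -> BMI
  P2: Cholesterol <- Age -> BMI
  P3: Cholesterol <- AlcoholUse <- Age <- Exercise -> BloodPressure -> BMI
  P4: Cholesterol <- AlcoholUse <- Age -> BMI
  P5: Cholesterol <- BloodPressure <- Exercise -> Age -> BMI
  P6: Cholesterol <- BloodPressure -> BMI
The empty set is not sufficient: P1 (Cholesterol <- Age <- Exercise -> BloodPressure -> BMI) has no collider blocking it and no conditioned non-collider, so it is open.
Try {Age, BloodPressure}:
  P1: blocked at chain node Age ∈ conditioning set.
  P2: blocked at fork node Age ∈ conditioning set.
  P3: blocked at chain node Age ∈ conditioning set.
  P4: blocked at fork node Age ∈ conditioning set.
  P5: blocked at chain node BloodPressure ∈ conditioning set.
  P6: blocked at fork node BloodPressure ∈ conditioning set.
{Age, BloodPressure} contains no descendant of Cholesterol and blocks every backdoor path.
Every element of {Age, BloodPressure} is needed (dropping Age leaves P2 open; dropping BloodPressure leaves P6 open), so no proper subset is valid.
Among all size-2 subsets of the eligible variables, only {Age, BloodPressure} blocks every backdoor path, so it is the unique smallest valid adjustment set.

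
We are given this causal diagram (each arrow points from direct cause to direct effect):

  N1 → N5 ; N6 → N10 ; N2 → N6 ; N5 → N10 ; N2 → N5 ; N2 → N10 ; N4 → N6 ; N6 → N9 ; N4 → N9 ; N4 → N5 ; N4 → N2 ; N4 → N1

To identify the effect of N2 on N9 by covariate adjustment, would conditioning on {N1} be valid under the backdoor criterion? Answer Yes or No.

Backdoor paths from N2 to N9 (paths whose first edge points into N2):
  P1: N2 <- N4 -> N1 -> N5 -> N10 <- N6 -> N9
  P2: N2 <- N4 -> N5 -> N10 <- N6 -> N9
  P3: N2 <- N4 -> N6 -> N9
  P4: N2 <- N4 -> N9
Condition 1 (no descendant of N2 in the set): holds — descendants of N2 are {N10, N5, N6, N9}; none are in {N1}.
Condition 2 (every backdoor path blocked by {N1}):
  P1: blocked at chain node N1 ∈ conditioning set.
  P2: blocked at collider N10 (neither it nor any descendant is in the conditioning set).
  P3: open — no interior node is in the conditioning set.
  P4: open — no interior node is in the conditioning set.
{N1} does not satisfy the backdoor criterion.

No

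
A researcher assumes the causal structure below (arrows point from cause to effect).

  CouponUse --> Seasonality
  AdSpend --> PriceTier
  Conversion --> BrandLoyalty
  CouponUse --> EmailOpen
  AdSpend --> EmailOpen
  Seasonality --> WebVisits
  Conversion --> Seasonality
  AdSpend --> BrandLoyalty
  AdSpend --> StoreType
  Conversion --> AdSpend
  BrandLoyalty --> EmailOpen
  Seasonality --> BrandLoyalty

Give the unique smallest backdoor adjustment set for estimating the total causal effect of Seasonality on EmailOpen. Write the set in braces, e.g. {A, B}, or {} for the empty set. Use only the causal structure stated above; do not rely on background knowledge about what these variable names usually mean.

Variables eligible for adjustment (non-descendants of Seasonality, excluding Seasonality and EmailOpen): {AdSpend, Conversion, CouponUse, PriceTier, StoreType}.
Backdoor paths from Seasonality to EmailOpen:
  P1: Seasonality <- CouponUse -> EmailOpen
  P2: Seasonality <- Conversion -> AdSpend -> BrandLoyalty -> EmailOpen
  P3: Seasonality <- Conversion -> AdSpend -> EmailOpen
  P4: Seasonality <- Conversion -> BrandLoyalty <- AdSpend -> EmailOpen
  P5: Seasonality <- Conversion -> BrandLoyalty -> EmailOpen
The empty set is not sufficient: P1 (Seasonality <- CouponUse -> EmailOpen) has no collider blocking it and no conditioned non-collider, so it is open.
Try {Conversion, CouponUse}:
  P1: blocked at fork node CouponUse ∈ conditioning set.
  P2: blocked at fork node Conversion ∈ conditioning set.
  P3: blocked at fork node Conversion ∈ conditioning set.
  P4: blocked at fork node Conversion ∈ conditioning set.
  P5: blocked at fork node Conversion ∈ conditioning set.
{Conversion, CouponUse} contains no descendant of Seasonality and blocks every backdoor path.
Every element of {Conversion, CouponUse} is needed (dropping Conversion leaves P2 open; dropping CouponUse leaves P1 open), so no proper subset is valid.
Among all size-2 subsets of the eligible variables, only {Conversion, CouponUse} blocks every backdoor path, so it is the unique smallest valid adjustment set.

{Conversion, CouponUse}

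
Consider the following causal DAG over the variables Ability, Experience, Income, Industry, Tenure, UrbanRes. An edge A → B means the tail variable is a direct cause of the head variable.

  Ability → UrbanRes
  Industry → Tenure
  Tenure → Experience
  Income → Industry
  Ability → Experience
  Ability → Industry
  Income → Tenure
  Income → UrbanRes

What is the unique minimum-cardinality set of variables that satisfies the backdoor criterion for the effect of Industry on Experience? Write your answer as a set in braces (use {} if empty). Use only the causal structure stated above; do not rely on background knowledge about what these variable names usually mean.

Variables eligible for adjustment (non-descendants of Industry, excluding Industry and Experience): {Ability, Income, UrbanRes}.
Backdoor paths from Industry to Experience:
  P1: Industry <- Income -> UrbanRes <- Ability -> Experience
  P2: Industry <- Income -> Tenure -> Experience
  P3: Industry <- Ability -> UrbanRes <- Income -> Tenure -> Experience
  P4: Industry <- Ability -> Experience
The empty set is not sufficient: P2 (Industry <- Income -> Tenure -> Experience) has no collider blocking it and no conditioned non-collider, so it is open.
Try {Ability, Income}:
  P1: blocked at fork node Income ∈ conditioning set.
  P2: blocked at fork node Income ∈ conditioning set.
  P3: blocked at fork node Ability ∈ conditioning set.
  P4: blocked at fork node Ability ∈ conditioning set.
{Ability, Income} contains no descendant of Industry and blocks every backdoor path.
Every element of {Ability, Income} is needed (dropping Ability leaves P4 open; dropping Income leaves P2 open), so no proper subset is valid.
Among all size-2 subsets of the eligible variables, only {Ability, Income} blocks every backdoor path, so it is the unique smallest valid adjustment set.

{Ability, Income}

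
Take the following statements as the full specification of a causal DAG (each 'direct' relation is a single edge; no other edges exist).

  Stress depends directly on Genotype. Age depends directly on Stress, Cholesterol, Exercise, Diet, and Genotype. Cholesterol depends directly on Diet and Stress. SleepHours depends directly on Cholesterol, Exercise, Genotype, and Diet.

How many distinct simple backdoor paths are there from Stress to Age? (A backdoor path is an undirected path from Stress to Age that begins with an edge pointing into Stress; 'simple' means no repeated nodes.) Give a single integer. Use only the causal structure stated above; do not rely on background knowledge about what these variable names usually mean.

A backdoor path from Stress to Age is any simple undirected path whose first edge points into Stress (i.e. leaves Stress via a parent).
Parents of Stress: {Genotype}.
Enumerating:
  P1: Stress <- Genotype -> Age
  P2: Stress <- Genotype -> SleepHours <- Diet -> Cholesterol -> Age
  P3: Stress <- Genotype -> SleepHours <- Diet -> Age
  P4: Stress <- Genotype -> SleepHours <- Exercise -> Age
  P5: Stress <- Genotype -> SleepHours <- Cholesterol <- Diet -> Age
  P6: Stress <- Genotype -> SleepHours <- Cholesterol -> Age
That exhausts the simple backdoor paths. Count: 6.

6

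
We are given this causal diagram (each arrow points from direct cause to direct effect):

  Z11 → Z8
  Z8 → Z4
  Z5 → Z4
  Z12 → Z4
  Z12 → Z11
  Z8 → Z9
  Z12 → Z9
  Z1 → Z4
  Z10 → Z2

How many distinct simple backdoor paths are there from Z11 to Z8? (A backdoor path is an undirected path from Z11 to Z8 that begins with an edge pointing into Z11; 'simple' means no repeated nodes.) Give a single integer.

A backdoor path from Z11 to Z8 is any simple undirected path whose first edge points into Z11 (i.e. leaves Z11 via a parent).
Parents of Z11: {Z12}.
Enumerating:
  P1: Z11 <- Z12 -> Z4 <- Z8
  P2: Z11 <- Z12 -> Z9 <- Z8
That exhausts the simple backdoor paths. Count: 2.

2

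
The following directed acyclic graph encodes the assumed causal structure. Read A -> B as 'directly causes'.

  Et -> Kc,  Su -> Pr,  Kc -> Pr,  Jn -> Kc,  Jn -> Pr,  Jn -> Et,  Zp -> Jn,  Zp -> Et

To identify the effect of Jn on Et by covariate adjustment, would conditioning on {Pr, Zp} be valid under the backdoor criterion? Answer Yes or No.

No

Backdoor paths from Jn to Et (paths whose first edge points into Jn):
  P1: Jn <- Zp -> Et
Condition 1 (no descendant of Jn in the set): FAILS — Pr is a descendant of Jn.
Condition 2 (every backdoor path blocked by {Pr, Zp}):
  P1: blocked at fork node Zp ∈ conditioning set.
{Pr, Zp} does not satisfy the backdoor criterion.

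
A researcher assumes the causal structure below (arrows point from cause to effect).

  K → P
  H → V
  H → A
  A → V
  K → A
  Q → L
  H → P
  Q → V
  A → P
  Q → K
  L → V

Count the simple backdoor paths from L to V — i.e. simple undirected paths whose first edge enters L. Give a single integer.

8

A backdoor path from L to V is any simple undirected path whose first edge points into L (i.e. leaves L via a parent).
Parents of L: {Q}.
Enumerating:
  P1: L <- Q -> K -> A <- H -> V
  P2: L <- Q -> K -> A -> P <- H -> V
  P3: L <- Q -> K -> A -> V
  P4: L <- Q -> K -> P <- H -> A -> V
  P5: L <- Q -> K -> P <- H -> V
  P6: L <- Q -> K -> P <- A <- H -> V
  P7: L <- Q -> K -> P <- A -> V
  P8: L <- Q -> V
That exhausts the simple backdoor paths. Count: 8.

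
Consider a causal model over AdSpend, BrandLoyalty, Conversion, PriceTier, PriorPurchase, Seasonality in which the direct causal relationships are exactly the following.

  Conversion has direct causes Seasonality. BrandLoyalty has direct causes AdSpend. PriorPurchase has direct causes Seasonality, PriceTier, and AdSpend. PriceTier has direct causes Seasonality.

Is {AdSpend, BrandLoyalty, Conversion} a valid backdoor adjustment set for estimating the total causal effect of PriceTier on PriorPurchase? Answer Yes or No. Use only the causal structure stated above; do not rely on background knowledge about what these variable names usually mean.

No

Backdoor paths from PriceTier to PriorPurchase (paths whose first edge points into PriceTier):
  P1: PriceTier <- Seasonality -> PriorPurchase
Condition 1 (no descendant of PriceTier in the set): holds — descendants of PriceTier are {PriorPurchase}; none are in {AdSpend, BrandLoyalty, Conversion}.
Condition 2 (every backdoor path blocked by {AdSpend, BrandLoyalty, Conversion}):
  P1: open — no interior node is in the conditioning set.
{AdSpend, BrandLoyalty, Conversion} does not satisfy the backdoor criterion.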